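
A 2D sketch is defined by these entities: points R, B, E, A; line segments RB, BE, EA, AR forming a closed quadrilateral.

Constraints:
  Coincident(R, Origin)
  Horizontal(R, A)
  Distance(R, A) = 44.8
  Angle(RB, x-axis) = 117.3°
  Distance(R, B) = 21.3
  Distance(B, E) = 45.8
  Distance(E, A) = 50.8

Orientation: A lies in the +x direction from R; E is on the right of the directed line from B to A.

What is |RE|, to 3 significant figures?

25.6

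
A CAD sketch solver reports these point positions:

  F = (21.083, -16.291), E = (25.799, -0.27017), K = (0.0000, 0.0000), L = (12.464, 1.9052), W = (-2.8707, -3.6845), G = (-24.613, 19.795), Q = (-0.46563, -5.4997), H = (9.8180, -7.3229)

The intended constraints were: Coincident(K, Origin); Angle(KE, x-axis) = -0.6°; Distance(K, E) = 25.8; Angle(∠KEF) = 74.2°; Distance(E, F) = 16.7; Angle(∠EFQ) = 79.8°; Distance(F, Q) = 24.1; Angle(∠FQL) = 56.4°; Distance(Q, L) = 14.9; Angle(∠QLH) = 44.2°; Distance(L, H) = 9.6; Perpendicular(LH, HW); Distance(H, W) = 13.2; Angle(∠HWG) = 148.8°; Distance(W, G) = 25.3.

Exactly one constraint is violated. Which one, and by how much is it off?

Distance(W, G) = 25.3 — off by 6.70.

K = (0.00, 0.00) ✓; KE at -0.6000° ✓; |KE| = 25.80 ✓; ∠KEF = 74.20° ✓; |EF| = 16.70 ✓; ∠EFQ = 79.80° ✓; |FQ| = 24.10 ✓; ∠FQL = 56.40° ✓; |QL| = 14.90 ✓; ∠QLH = 44.20° ✓; |LH| = 9.600 ✓; ∠(LH, HW) = 90.00° ✓; |HW| = 13.20 ✓; ∠HWG = 148.8° ✓; |WG| = 32.00 ✗.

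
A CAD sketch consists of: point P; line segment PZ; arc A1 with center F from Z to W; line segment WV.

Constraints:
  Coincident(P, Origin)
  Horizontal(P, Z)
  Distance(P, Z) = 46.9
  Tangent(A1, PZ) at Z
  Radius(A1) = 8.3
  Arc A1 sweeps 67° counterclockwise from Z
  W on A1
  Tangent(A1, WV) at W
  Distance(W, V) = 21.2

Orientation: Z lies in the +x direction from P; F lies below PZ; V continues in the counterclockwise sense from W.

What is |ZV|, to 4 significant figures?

29.28

P is at the origin; P and Z share the same y with |PZ| = 46.9 and Z on the +x side, so Z = (46.90, 0.000). A1 meets PZ tangentially, so FZ is at right angles to PZ, so F = Z + (0, -8.3) = (46.90, -8.300). On A1, Z sits at bearing 90° from F; a 67° counterclockwise sweep puts W at bearing 157°, so W = F + 8.3·(cos 157°, sin 157°) = (39.26, -5.057). Tangency of A1 to WV means the radius FW is perpendicular to WV, so WV runs along (−sin 157°, cos 157°); with |WV| = 21.2, V = (30.98, -24.57). Then |ZV| = |V − Z| = 29.28.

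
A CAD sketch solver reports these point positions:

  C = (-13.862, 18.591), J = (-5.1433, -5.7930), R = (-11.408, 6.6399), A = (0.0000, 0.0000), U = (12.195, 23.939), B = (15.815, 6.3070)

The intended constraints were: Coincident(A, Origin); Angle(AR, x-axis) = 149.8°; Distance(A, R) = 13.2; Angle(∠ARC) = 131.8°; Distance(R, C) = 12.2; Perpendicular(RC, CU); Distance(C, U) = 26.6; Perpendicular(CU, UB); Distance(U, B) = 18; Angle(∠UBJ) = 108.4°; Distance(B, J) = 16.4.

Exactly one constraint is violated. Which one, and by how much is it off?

Distance(B, J) = 16.4 — off by 7.80.

A = (0.00, 0.00) ✓; AR at 149.8° ✓; |AR| = 13.20 ✓; ∠ARC = 131.8° ✓; |RC| = 12.20 ✓; ∠(RC, CU) = 90.01° ✓; |CU| = 26.60 ✓; ∠(CU, UB) = 90.00° ✓; |UB| = 18.00 ✓; ∠UBJ = 108.4° ✓; |BJ| = 24.20 ✗.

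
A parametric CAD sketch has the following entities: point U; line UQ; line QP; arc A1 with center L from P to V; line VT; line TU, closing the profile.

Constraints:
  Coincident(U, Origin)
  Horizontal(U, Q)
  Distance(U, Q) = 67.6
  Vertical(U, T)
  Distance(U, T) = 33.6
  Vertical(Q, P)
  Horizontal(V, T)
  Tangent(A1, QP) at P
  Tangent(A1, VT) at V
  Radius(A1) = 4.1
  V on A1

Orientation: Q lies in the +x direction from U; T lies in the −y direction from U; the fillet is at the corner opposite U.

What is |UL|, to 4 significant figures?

70.02

U is at the origin; U and Q share the same y with |UQ| = 67.6 and Q on the +x side, so Q = (67.60, 0.000). UT is vertical with |UT| = 33.6 and T on the −y side, so T = (0.000, -33.60). The virtual corner opposite U is at (67.60, -33.60). The tangent condition forces LP to be normal to QP and A1 meets VT tangentially, so LV is at right angles to VT, with radius 4.1, so the center L sits 4.1 in from both sides at L = (63.50, -29.50). Then |UL| = |L − U| = 70.02.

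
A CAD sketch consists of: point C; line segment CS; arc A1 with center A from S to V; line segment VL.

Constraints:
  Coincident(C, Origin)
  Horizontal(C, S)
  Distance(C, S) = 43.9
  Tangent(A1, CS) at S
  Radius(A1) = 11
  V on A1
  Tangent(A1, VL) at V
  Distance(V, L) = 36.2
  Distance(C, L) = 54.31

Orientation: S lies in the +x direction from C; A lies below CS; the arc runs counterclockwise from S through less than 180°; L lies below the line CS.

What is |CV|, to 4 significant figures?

34.40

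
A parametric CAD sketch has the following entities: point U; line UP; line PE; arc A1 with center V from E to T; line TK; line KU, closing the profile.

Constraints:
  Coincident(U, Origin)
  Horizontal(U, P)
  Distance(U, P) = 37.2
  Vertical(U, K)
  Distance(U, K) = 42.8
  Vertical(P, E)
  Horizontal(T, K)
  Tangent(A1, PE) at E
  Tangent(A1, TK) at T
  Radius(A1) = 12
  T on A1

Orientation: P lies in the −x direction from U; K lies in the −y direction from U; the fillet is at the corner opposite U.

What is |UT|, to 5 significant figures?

49.668

U is at the origin; UP is horizontal with |UP| = 37.2 and P on the −x side, so P = (-37.200, 0.0000). U and K share the same x with |UK| = 42.8 and K on the −y side, so K = (0.0000, -42.800). The virtual corner opposite U is at (-37.200, -42.800). A1 meets PE tangentially, so VE is at right angles to PE and A1 meets TK tangentially, so VT is at right angles to TK, with radius 12.0, so the center V sits 12.0 in from both sides at V = (-25.200, -30.800). That places the tangent points at E = (-37.200, -30.800) on PE and T = (-25.200, -42.800) on TK. Then |UT| = |T − U| = 49.668.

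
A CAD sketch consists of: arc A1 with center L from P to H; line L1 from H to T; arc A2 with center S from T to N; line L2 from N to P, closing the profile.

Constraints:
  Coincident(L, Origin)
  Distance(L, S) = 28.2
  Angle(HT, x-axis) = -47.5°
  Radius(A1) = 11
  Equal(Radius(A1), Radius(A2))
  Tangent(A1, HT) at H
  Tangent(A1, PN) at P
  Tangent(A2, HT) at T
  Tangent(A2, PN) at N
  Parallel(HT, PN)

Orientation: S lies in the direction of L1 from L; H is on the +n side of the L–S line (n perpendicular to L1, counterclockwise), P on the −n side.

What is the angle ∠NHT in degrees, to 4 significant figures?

37.96°

Tangency of A1 to both parallel lines with radius 11.0 puts H and P at L ± 11.0·n: H = (8.110, 7.431), P = (-8.110, -7.431). Equal radii place T and N the same way about S: T = S + 11.0·n = (27.16, -13.36), N = S − 11.0·n = (10.94, -28.22). Then cos ∠NHT = HN·HT / (|HN||HT|), giving 37.96°.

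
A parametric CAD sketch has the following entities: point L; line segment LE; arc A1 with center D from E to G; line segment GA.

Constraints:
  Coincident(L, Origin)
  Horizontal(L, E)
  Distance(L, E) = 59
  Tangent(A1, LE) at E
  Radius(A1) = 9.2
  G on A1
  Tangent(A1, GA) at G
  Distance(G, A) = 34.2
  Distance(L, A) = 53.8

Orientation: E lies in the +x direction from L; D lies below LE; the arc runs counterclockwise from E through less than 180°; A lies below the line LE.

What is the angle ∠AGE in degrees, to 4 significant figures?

145.4°

L is at the origin; L and E share the same y with |LE| = 59.0 and E on the +x side, so E = (59.00, 0.000). Since A1 is tangent to LE there, DE ⟂ LE, so D = E + (0, -9.2) = (59.00, -9.200). Since DG ⟂ GA (tangency), |DA| = √(9.2² + 34.2²) = 35.42 regardless of where G sits on A1. So A lies on both circle(L, 53.8) and circle(D, 35.42); the below-LE intersection is A = (38.21, -37.87). G is the foot of the tangent from A: G = (50.40, -5.920).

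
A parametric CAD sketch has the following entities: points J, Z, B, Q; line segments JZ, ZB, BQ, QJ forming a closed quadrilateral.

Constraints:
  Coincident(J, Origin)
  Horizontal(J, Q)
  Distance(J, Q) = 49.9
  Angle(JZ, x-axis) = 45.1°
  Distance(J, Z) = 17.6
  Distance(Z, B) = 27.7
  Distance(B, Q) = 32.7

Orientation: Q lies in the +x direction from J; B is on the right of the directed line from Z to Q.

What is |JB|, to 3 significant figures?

24.8

Checks: |ZB| = 27.70 ✓; |BQ| = 32.70 ✓.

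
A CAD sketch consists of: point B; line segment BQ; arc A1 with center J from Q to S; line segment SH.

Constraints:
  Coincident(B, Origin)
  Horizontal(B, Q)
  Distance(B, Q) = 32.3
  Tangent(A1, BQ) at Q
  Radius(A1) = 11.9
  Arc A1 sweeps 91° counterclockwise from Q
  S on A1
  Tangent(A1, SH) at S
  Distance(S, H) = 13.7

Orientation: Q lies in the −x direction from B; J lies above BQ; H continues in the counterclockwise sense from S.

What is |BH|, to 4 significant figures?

33.05

B is at the origin; B and Q share the same y with |BQ| = 32.3 and Q on the −x side, so Q = (-32.30, 0.000). A1 meets BQ tangentially, so JQ is at right angles to BQ, so J = Q + (0, 11.9) = (-32.30, 11.90). On A1, Q sits at bearing -90° from J; a 91° counterclockwise sweep puts S at bearing 1°, so S = J + 11.9·(cos 1°, sin 1°) = (-20.40, 12.11). The tangent condition forces JS to be normal to SH, so SH runs along (−sin 1°, cos 1°); with |SH| = 13.7, H = (-20.64, 25.81). Then |BH| = |H − B| = 33.05.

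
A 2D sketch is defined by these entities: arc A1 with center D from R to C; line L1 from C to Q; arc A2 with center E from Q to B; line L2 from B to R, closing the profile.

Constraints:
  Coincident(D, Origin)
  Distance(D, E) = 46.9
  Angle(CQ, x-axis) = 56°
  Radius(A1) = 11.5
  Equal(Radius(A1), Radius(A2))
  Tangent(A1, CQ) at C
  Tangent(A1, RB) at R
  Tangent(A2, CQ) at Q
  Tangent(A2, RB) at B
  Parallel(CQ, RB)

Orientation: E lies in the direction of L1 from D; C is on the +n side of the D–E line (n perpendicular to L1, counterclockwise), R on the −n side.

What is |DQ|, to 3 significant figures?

48.3

Tangency of A1 to both parallel lines with radius 11.5 puts C and R at D ± 11.5·n: C = (-9.53, 6.43), R = (9.53, -6.43). Equal radii place Q and B the same way about E: Q = E + 11.5·n = (16.7, 45.3), B = E − 11.5·n = (35.8, 32.5). Then |DQ| = |Q − D| = 48.3.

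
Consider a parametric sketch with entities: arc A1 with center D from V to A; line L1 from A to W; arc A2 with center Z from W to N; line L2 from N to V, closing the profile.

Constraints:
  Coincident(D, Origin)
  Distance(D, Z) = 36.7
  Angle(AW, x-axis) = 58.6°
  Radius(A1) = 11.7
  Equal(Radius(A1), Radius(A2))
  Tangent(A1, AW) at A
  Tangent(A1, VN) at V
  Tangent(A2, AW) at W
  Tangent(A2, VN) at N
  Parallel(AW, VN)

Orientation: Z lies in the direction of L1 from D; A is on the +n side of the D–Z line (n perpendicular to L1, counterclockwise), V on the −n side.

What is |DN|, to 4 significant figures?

38.52

The slot axis is L1's direction at 58.6°, so u = (cos 58.6°, sin 58.6°) = (0.5210, 0.8536) and n = (−sin 58.6°, cos 58.6°) = (-0.8536, 0.5210). D is at the origin and Z lies 36.7 along u from D, so Z = 36.7·u = (19.12, 31.33). Tangency of A1 to both parallel lines with radius 11.7 puts A and V at D ± 11.7·n: A = (-9.987, 6.096), V = (9.987, -6.096). Equal radii place W and N the same way about Z: W = Z + 11.7·n = (9.135, 37.42), N = Z − 11.7·n = (29.11, 25.23). Then |DN| = |N − D| = 38.52.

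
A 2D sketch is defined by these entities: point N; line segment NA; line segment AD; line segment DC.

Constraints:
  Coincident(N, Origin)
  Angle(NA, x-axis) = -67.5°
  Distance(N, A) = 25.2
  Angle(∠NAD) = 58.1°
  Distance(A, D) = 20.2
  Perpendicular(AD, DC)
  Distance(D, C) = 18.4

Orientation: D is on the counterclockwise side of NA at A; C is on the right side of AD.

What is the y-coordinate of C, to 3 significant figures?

-17.6

N is at the origin; NA runs at -67.5° with length 25.2, so A = 25.2·(cos -67.5°, sin -67.5°) = (9.64, -23.3). ∠NAD = 58.1°, so AD runs at -67.5° + (180° − 58.1°) = 54.4° from the x-axis; with |AD| = 20.2, D = A + 20.2·(cos 54.4°, sin 54.4°) = (21.4, -6.86). The perpendicularity gives DC at right angles to AD; with |DC| = 18.4 on the right of AD, C = D + 18.4·(0.813, -0.582) = (36.4, -17.6). So C.y = -17.6.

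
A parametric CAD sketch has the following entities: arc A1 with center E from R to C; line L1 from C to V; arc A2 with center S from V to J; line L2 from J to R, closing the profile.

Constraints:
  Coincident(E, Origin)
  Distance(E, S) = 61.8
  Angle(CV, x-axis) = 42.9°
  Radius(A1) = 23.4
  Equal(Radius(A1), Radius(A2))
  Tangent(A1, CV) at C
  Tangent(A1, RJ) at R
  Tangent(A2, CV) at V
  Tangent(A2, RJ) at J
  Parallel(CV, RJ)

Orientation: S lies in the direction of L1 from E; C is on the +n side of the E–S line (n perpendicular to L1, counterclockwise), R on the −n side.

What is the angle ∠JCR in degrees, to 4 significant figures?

52.86°

The slot axis is L1's direction at 42.9°, so u = (cos 42.9°, sin 42.9°) = (0.7325, 0.6807) and n = (−sin 42.9°, cos 42.9°) = (-0.6807, 0.7325). E is at the origin and S lies 61.8 along u from E, so S = 61.8·u = (45.27, 42.07). Tangency of A1 to both parallel lines with radius 23.4 puts C and R at E ± 23.4·n: C = (-15.93, 17.14), R = (15.93, -17.14). Equal radii place V and J the same way about S: V = S + 23.4·n = (29.34, 59.21), J = S − 23.4·n = (61.20, 24.93). Then cos ∠JCR = CJ·CR / (|CJ||CR|), giving 52.86°.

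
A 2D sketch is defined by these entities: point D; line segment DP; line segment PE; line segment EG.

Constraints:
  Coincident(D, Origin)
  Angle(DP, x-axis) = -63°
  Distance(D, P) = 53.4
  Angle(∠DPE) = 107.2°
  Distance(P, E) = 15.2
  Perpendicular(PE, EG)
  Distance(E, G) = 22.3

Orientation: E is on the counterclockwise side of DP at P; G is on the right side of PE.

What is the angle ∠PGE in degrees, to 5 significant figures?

34.279°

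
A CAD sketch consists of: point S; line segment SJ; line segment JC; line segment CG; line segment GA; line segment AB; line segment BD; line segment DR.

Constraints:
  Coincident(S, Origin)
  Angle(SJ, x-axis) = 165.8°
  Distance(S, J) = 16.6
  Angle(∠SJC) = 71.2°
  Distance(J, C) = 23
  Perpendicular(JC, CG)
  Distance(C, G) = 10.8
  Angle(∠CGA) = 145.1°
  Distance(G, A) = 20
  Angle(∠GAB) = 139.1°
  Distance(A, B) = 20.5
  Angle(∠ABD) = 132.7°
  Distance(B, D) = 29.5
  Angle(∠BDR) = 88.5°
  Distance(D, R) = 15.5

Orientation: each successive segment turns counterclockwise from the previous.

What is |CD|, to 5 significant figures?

58.303

S is at the origin; SJ runs at 165.8° with length 16.6, so J = (-16.093, 4.0721). ∠SJC = 71.2° gives JC at -85.400° from the x-axis; with |JC| = 23.0, C = (-14.248, -18.854). The perpendicularity gives CG at right angles to JC, so CG runs at 4.6000°; with |CG| = 10.8, G = (-3.4830, -17.988). ∠CGA = 145.1° gives GA at 39.500° from the x-axis; with |GA| = 20.0, A = (11.949, -5.2661). ∠GAB = 139.1° gives AB at 80.400° from the x-axis; with |AB| = 20.5, B = (15.368, 14.947). ∠ABD = 132.7° gives BD at 127.70° from the x-axis; with |BD| = 29.5, D = (-2.6718, 38.288). Then |CD| = |D − C| = 58.303.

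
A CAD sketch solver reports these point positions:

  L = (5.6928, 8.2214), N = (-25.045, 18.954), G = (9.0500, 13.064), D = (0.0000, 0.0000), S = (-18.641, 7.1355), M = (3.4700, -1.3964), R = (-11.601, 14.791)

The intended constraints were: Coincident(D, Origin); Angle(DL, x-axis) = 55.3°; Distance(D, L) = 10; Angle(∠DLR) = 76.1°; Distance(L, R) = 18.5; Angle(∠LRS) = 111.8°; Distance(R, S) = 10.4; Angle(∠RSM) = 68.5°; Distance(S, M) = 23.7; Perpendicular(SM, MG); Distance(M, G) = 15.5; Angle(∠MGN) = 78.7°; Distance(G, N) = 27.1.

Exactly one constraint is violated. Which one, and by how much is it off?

Distance(G, N) = 27.1 — off by 7.50.

D = (0.00, 0.00) ✓; DL at 55.30° ✓; |DL| = 10.00 ✓; ∠DLR = 76.10° ✓; |LR| = 18.50 ✓; ∠LRS = 111.8° ✓; |RS| = 10.40 ✓; ∠RSM = 68.50° ✓; |SM| = 23.70 ✓; ∠(SM, MG) = 90.00° ✓; |MG| = 15.50 ✓; ∠MGN = 78.70° ✓; |GN| = 34.60 ✗.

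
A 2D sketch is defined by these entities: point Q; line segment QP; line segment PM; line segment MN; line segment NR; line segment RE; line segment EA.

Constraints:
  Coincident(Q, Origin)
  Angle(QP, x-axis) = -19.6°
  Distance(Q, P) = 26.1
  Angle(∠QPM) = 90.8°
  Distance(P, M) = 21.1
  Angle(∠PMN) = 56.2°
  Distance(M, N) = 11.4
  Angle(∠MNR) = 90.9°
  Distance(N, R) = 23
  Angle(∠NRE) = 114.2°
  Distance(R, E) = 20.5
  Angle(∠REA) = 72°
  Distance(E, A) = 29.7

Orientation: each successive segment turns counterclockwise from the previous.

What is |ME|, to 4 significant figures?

32.42

Q is at the origin; QP runs at -19.6° with length 26.1, so P = (24.59, -8.755). ∠QPM = 90.8° gives PM at 69.60° from the x-axis; with |PM| = 21.1, M = (31.94, 11.02). ∠PMN = 56.2° gives MN at -166.6° from the x-axis; with |MN| = 11.4, N = (20.85, 8.379). ∠MNR = 90.9° gives NR at -77.50° from the x-axis; with |NR| = 23.0, R = (25.83, -14.08). ∠NRE = 114.2° gives RE at -11.70° from the x-axis; with |RE| = 20.5, E = (45.91, -18.23). Then |ME| = |E − M| = 32.42.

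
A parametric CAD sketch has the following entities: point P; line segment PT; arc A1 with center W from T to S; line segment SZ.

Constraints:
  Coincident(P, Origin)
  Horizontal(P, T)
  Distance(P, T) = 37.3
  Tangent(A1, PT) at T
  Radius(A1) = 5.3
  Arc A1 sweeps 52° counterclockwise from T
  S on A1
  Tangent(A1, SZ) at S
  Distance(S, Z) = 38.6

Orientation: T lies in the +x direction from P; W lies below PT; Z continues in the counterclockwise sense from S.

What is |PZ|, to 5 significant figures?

33.777

P is at the origin; PT is horizontal with |PT| = 37.3 and T on the +x side, so T = (37.300, 0.0000). A1 meets PT tangentially, so WT is at right angles to PT, so W = T + (0, -5.3) = (37.300, -5.3000). On A1, T sits at bearing 90° from W; a 52° counterclockwise sweep puts S at bearing 142°, so S = W + 5.3·(cos 142°, sin 142°) = (33.124, -2.0370). Since A1 is tangent to SZ there, WS ⟂ SZ, so SZ runs along (−sin 142°, cos 142°); with |SZ| = 38.6, Z = (9.3590, -32.454). Then |PZ| = |Z − P| = 33.777.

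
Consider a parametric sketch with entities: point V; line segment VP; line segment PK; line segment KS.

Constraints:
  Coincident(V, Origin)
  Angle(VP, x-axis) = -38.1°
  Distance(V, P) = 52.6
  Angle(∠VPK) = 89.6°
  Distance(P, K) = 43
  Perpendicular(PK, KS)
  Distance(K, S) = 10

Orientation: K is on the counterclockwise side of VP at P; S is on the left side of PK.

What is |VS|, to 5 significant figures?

60.268

V is at the origin; VP runs at -38.1° with length 52.6, so P = 52.6·(cos -38.1°, sin -38.1°) = (41.393, -32.456). ∠VPK = 89.6°, so PK runs at -38.1° + (180° − 89.6°) = 52.300° from the x-axis; with |PK| = 43.0, K = P + 43.0·(cos 52.300°, sin 52.300°) = (67.688, 1.5665). The perpendicularity gives KS at right angles to PK; with |KS| = 10.0 on the left of PK, S = K + 10.0·(-0.79122, 0.61153) = (59.776, 7.6818). Then |VS| = |S − V| = 60.268.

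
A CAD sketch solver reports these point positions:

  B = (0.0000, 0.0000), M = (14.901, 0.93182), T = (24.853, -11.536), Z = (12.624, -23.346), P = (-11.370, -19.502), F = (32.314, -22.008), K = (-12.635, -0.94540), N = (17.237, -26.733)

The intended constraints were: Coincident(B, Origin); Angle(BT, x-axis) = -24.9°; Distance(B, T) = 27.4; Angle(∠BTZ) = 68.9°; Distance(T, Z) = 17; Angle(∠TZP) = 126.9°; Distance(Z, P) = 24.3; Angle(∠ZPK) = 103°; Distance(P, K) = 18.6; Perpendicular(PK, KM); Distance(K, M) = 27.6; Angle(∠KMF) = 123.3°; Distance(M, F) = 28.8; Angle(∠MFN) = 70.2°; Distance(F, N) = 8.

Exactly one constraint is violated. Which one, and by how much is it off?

Distance(F, N) = 8 — off by 7.80.

B = (0.00, 0.00) ✓; BT at -24.90° ✓; |BT| = 27.40 ✓; ∠BTZ = 68.90° ✓; |TZ| = 17.00 ✓; ∠TZP = 126.9° ✓; |ZP| = 24.30 ✓; ∠ZPK = 103.0° ✓; |PK| = 18.60 ✓; ∠(PK, KM) = 90.00° ✓; |KM| = 27.60 ✓; ∠KMF = 123.3° ✓; |MF| = 28.80 ✓; ∠MFN = 70.20° ✓; |FN| = 15.80 ✗.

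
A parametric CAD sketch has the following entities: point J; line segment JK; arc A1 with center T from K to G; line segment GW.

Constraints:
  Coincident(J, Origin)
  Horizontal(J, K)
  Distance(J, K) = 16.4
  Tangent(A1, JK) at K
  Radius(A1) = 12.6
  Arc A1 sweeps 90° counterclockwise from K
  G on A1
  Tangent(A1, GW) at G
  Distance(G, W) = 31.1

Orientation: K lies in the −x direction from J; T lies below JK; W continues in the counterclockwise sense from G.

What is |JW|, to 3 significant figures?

52.4

J is at the origin; J and K share the same y with |JK| = 16.4 and K on the −x side, so K = (-16.4, 0.00). Tangency of A1 to JK means the radius TK is perpendicular to JK, so T = K + (0, -12.6) = (-16.4, -12.6). On A1, K sits at bearing 90° from T; a 90° counterclockwise sweep puts G at bearing 180°, so G = T + 12.6·(cos 180°, sin 180°) = (-29.0, -12.6). A1 meets GW tangentially, so TG is at right angles to GW, so GW runs along (−sin 180°, cos 180°); with |GW| = 31.1, W = (-29.0, -43.7). Then |JW| = |W − J| = 52.4.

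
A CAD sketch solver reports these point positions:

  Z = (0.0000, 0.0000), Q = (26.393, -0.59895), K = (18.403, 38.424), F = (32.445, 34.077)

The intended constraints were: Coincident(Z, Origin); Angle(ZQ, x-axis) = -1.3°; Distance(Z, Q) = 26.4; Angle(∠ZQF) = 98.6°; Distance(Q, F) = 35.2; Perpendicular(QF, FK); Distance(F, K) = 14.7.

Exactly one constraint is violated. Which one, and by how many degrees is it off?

Perpendicular(QF, FK) — off by 7.30°.

Z = (0.00, 0.00) ✓; ZQ at -1.300° ✓; |ZQ| = 26.40 ✓; ∠ZQF = 98.60° ✓; |QF| = 35.20 ✓; ∠(QF, FK) = 82.70° ✗; |FK| = 14.70 ✓.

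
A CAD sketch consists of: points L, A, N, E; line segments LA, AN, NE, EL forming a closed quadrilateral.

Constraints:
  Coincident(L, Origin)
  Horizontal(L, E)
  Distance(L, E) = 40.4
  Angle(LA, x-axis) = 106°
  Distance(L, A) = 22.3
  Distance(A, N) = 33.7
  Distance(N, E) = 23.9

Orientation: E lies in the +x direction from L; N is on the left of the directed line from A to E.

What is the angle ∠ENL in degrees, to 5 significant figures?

86.400°

Checks: |AN| = 33.70 ✓; |NE| = 23.90 ✓.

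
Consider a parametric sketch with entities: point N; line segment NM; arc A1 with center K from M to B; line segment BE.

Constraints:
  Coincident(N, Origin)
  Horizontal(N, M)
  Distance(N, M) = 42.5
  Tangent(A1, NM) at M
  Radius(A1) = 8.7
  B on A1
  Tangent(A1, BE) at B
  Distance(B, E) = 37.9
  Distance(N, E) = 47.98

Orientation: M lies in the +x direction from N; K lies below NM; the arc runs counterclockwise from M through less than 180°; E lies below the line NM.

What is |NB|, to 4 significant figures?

34.74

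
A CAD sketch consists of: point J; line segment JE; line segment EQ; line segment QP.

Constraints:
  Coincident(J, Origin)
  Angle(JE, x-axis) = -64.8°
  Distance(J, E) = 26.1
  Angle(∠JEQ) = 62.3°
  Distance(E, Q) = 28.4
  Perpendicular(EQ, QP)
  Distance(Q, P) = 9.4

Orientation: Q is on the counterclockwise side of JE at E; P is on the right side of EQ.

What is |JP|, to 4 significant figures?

36.35

∠JEQ = 62.3°, so EQ runs at -64.8° + (180° − 62.3°) = 52.90° from the x-axis; with |EQ| = 28.4, Q = E + 28.4·(cos 52.90°, sin 52.90°) = (28.24, -0.9646). EQ is perpendicular to QP; with |QP| = 9.4 on the right of EQ, P = Q + 9.4·(0.7976, -0.6032) = (35.74, -6.635). Then |JP| = |P − J| = 36.35.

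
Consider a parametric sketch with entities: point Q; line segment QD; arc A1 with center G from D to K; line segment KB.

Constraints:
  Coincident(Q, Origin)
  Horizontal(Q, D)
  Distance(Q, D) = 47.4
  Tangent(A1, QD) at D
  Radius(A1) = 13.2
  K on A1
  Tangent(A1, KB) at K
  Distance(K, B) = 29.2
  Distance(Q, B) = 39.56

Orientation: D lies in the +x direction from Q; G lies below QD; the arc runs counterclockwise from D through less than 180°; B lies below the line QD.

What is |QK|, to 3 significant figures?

36.4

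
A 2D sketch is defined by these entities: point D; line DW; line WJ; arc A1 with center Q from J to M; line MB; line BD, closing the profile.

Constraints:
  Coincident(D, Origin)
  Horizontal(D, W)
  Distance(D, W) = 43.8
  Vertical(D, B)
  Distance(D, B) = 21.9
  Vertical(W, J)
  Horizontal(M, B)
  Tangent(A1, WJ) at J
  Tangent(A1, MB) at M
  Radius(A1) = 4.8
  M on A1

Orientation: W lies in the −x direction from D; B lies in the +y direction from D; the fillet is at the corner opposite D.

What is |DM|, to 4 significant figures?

44.73

D is at the origin; DW is horizontal with |DW| = 43.8 and W on the −x side, so W = (-43.80, 0.000). DB is vertical with |DB| = 21.9 and B on the +y side, so B = (0.000, 21.90). The virtual corner opposite D is at (-43.80, 21.90). The tangent condition forces QJ to be normal to WJ and since A1 is tangent to MB there, QM ⟂ MB, with radius 4.8, so the center Q sits 4.8 in from both sides at Q = (-39.00, 17.10). That places the tangent points at J = (-43.80, 17.10) on WJ and M = (-39.00, 21.90) on MB. Then |DM| = |M − D| = 44.73.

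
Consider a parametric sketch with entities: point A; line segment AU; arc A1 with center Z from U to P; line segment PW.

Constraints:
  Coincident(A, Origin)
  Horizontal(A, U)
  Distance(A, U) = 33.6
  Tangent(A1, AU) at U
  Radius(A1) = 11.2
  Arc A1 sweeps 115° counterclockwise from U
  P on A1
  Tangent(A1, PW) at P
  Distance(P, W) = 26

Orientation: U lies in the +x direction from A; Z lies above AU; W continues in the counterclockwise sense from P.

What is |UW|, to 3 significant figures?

39.5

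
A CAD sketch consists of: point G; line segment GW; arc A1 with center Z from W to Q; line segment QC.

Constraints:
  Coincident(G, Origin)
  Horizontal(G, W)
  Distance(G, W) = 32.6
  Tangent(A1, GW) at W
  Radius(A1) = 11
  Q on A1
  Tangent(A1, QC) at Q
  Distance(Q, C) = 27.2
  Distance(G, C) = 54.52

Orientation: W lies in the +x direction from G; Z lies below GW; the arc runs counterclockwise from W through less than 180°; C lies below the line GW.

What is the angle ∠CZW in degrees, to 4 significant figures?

171.3°

Checks: G = (0.00, 0.00) ✓; |ZQ| = 11.00 ✓; ∠(ZQ, QC) = 90.00° ✓; |QC| = 27.20 ✓; |GC| = 54.52 ✓.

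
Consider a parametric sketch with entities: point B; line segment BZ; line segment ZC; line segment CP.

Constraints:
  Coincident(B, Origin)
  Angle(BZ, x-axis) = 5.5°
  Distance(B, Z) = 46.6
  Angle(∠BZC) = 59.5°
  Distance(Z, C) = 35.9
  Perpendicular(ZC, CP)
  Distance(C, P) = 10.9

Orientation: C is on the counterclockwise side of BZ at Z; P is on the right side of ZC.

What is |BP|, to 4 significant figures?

52.50

B is at the origin; BZ runs at 5.5° with length 46.6, so Z = 46.6·(cos 5.5°, sin 5.5°) = (46.39, 4.466). ∠BZC = 59.5°, so ZC runs at 5.5° + (180° − 59.5°) = 126.0° from the x-axis; with |ZC| = 35.9, C = Z + 35.9·(cos 126.0°, sin 126.0°) = (25.28, 33.51). ZC is perpendicular to CP; with |CP| = 10.9 on the right of ZC, P = C + 10.9·(0.8090, 0.5878) = (34.10, 39.92). Then |BP| = |P − B| = 52.50.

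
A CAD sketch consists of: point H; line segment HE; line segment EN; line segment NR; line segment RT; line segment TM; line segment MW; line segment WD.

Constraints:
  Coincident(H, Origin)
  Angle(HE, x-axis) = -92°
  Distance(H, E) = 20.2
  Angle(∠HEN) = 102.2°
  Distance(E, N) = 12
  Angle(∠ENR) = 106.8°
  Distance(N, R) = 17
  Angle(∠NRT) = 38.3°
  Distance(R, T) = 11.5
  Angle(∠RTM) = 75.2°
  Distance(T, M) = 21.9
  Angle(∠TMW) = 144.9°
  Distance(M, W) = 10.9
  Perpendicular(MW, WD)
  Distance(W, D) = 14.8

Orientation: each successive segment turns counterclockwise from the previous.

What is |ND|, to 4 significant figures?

26.09

∠TMW = 144.9° gives MW at -19.40° from the x-axis; with |MW| = 10.9, W = (31.92, -34.07). The perpendicularity gives WD at right angles to MW, so WD runs at 70.60°; with |WD| = 14.8, D = (36.84, -20.11). Then |ND| = |D − N| = 26.09.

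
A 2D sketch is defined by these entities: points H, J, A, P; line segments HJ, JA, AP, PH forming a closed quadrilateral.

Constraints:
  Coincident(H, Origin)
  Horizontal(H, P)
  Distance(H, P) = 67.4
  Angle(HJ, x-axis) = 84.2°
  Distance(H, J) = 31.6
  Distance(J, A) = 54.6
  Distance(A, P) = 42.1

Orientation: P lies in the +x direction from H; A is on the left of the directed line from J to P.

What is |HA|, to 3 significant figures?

70.1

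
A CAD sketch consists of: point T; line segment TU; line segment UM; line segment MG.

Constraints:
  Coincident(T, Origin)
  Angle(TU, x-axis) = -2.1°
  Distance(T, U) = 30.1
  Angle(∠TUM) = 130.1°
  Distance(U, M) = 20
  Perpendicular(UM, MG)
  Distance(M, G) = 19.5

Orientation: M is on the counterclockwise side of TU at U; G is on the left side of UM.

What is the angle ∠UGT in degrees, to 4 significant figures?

49.39°

T is at the origin; TU runs at -2.1° with length 30.1, so U = 30.1·(cos -2.1°, sin -2.1°) = (30.08, -1.103). ∠TUM = 130.1°, so UM runs at -2.1° + (180° − 130.1°) = 47.80° from the x-axis; with |UM| = 20.0, M = U + 20.0·(cos 47.80°, sin 47.80°) = (43.51, 13.71). The perpendicularity gives MG at right angles to UM; with |MG| = 19.5 on the left of UM, G = M + 19.5·(-0.7408, 0.6717) = (29.07, 26.81). Then cos ∠UGT = GU·GT / (|GU||GT|), giving 49.39°.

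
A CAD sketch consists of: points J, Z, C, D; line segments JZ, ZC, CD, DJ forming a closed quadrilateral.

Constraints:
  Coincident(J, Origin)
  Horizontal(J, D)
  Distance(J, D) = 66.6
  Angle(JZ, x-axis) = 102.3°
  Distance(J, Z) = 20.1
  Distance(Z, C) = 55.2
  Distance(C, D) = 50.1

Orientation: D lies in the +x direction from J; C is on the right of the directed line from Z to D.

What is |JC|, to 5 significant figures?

36.834

J is at the origin; J and D share the same y with |JD| = 66.6 and D in +x, so D = (66.6, 0). JZ runs at 102.3° with |JZ| = 20.1, so Z = (-4.2819, 19.639). C is determined by |ZC| = 55.2 and |CD| = 50.1 together: it lies at the intersection of circle(Z, 55.2) and circle(D, 50.1). With |ZD| = 73.552, the foot of the radical line on ZD is 40.427 from Z and the perpendicular offset is √(55.2² − 40.427²) = 37.586. Taking the right-of-ZD solution: C = (24.642, -27.377).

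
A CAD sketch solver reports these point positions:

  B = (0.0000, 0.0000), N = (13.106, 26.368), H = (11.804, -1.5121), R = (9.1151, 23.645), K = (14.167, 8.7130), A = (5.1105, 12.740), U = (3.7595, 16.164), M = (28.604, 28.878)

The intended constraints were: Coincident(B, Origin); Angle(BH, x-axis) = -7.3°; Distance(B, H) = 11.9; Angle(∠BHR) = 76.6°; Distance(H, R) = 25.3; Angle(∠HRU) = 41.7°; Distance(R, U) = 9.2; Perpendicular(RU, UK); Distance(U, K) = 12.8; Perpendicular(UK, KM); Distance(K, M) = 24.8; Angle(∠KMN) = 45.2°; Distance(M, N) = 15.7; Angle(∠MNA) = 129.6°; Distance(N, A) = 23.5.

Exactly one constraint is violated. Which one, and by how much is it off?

Distance(N, A) = 23.5 — off by 7.70.

B = (0.00, 0.00) ✓; BH at -7.300° ✓; |BH| = 11.90 ✓; ∠BHR = 76.60° ✓; |HR| = 25.30 ✓; ∠HRU = 41.70° ✓; |RU| = 9.200 ✓; ∠(RU, UK) = 90.00° ✓; |UK| = 12.80 ✓; ∠(UK, KM) = 90.00° ✓; |KM| = 24.80 ✓; ∠KMN = 45.20° ✓; |MN| = 15.70 ✓; ∠MNA = 129.6° ✓; |NA| = 15.80 ✗.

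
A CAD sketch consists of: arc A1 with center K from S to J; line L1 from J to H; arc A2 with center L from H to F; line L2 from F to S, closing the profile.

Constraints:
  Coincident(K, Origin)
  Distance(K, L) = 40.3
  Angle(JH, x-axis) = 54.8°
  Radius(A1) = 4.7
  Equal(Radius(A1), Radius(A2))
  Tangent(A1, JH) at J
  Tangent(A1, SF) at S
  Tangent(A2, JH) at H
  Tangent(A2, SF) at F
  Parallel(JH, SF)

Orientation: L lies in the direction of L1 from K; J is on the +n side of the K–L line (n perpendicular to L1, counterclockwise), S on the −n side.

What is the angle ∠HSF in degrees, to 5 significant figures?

13.130°

The slot axis is L1's direction at 54.8°, so u = (cos 54.8°, sin 54.8°) = (0.57643, 0.81714) and n = (−sin 54.8°, cos 54.8°) = (-0.81714, 0.57643). K is at the origin and L lies 40.3 along u from K, so L = 40.3·u = (23.230, 32.931). Tangency of A1 to both parallel lines with radius 4.7 puts J and S at K ± 4.7·n: J = (-3.8406, 2.7092), S = (3.8406, -2.7092). Equal radii place H and F the same way about L: H = L + 4.7·n = (19.390, 35.640), F = L − 4.7·n = (27.071, 30.222). Then cos ∠HSF = SH·SF / (|SH||SF|), giving 13.130°.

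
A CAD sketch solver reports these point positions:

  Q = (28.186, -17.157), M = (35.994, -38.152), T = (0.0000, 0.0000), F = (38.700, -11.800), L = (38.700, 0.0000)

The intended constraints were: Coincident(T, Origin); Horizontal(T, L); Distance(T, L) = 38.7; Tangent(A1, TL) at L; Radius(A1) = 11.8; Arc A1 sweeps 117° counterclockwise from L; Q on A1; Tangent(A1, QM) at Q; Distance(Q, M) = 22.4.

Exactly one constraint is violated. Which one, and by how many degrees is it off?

Tangent(A1, QM) at Q — off by 6.60°.

T = (0.00, 0.00) ✓; T.y = 0.00, L.y = 0.00 ✓; |TL| = 38.70 ✓; ∠(FL, LT) = 90.00° ✓; |FL| = 11.80 ✓; bearing(F→Q) − bearing(F→L) = 117.0° ✓; |FQ| = 11.80 ✓; ∠(FQ, QM) = 96.60° ✗; |QM| = 22.40 ✓.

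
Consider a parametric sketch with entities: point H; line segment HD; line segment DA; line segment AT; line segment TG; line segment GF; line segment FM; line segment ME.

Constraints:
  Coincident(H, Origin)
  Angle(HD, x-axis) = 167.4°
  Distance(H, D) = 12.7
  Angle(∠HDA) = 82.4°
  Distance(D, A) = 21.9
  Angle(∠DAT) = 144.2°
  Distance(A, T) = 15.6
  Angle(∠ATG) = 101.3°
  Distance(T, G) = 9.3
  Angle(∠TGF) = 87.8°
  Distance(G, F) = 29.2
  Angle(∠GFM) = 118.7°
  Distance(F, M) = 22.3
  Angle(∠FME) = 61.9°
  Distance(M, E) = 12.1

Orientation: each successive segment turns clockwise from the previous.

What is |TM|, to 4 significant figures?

40.86

H is at the origin; HD runs at 167.4° with length 12.7, so D = (-12.39, 2.770). ∠HDA = 82.4° gives DA at 69.80° from the x-axis; with |DA| = 21.9, A = (-4.832, 23.32). ∠DAT = 144.2° gives AT at 34.00° from the x-axis; with |AT| = 15.6, T = (8.101, 32.05). ∠ATG = 101.3° gives TG at -44.70° from the x-axis; with |TG| = 9.3, G = (14.71, 25.51). ∠TGF = 87.8° gives GF at -136.9° from the x-axis; with |GF| = 29.2, F = (-6.609, 5.554). ∠GFM = 118.7° gives FM at 161.8° from the x-axis; with |FM| = 22.3, M = (-27.79, 12.52). Then |TM| = |M − T| = 40.86.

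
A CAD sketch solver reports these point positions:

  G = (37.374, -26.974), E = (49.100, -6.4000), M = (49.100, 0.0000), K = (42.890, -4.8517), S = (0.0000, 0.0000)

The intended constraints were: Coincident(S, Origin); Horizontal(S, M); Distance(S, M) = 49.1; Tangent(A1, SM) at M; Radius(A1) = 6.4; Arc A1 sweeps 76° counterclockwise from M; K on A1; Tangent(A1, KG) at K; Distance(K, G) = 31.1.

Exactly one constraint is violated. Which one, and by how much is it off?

Distance(K, G) = 31.1 — off by 8.30.

S = (0.00, 0.00) ✓; S.y = 0.00, M.y = 0.00 ✓; |SM| = 49.10 ✓; ∠(EM, MS) = 90.00° ✓; |EM| = 6.400 ✓; bearing(E→K) − bearing(E→M) = 76.00° ✓; |EK| = 6.400 ✓; ∠(EK, KG) = 90.00° ✓; |KG| = 22.80 ✗.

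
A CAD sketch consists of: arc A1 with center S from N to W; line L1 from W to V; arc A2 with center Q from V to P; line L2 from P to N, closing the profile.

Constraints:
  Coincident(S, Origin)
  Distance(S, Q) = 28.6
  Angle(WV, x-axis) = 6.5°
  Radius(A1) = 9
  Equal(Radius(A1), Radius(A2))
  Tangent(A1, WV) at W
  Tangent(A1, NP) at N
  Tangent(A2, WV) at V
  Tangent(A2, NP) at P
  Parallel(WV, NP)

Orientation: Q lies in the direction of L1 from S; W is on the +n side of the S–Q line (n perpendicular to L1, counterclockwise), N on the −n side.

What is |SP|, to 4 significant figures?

29.98

Tangency of A1 to both parallel lines with radius 9.0 puts W and N at S ± 9.0·n: W = (-1.019, 8.942), N = (1.019, -8.942). Equal radii place V and P the same way about Q: V = Q + 9.0·n = (27.40, 12.18), P = Q − 9.0·n = (29.43, -5.705). Then |SP| = |P − S| = 29.98.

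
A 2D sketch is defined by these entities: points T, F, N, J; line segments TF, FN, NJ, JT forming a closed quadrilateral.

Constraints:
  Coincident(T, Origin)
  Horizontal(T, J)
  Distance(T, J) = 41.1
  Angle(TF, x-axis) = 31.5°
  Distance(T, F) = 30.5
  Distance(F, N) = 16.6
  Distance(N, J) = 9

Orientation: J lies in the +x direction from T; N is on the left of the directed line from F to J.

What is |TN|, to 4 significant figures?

42.06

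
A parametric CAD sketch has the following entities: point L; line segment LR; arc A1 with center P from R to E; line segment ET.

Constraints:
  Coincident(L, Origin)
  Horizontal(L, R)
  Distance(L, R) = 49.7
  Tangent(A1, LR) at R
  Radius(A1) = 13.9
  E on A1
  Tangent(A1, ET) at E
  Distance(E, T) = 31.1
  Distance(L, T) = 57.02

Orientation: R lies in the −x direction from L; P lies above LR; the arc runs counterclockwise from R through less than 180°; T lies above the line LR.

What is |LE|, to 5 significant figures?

38.326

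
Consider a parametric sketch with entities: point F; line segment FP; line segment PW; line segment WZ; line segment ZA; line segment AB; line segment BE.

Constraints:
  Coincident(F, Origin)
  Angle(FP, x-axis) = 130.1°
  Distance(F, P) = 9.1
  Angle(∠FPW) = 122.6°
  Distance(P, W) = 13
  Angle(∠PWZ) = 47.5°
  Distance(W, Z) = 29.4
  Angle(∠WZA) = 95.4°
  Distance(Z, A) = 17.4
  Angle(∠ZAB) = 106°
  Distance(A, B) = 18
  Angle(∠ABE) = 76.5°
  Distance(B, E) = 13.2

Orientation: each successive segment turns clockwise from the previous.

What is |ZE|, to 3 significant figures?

20.1

F is at the origin; FP runs at 130.1° with length 9.1, so P = (-5.86, 6.96). ∠FPW = 122.6° gives PW at 72.7° from the x-axis; with |PW| = 13.0, W = (-2.00, 19.4). ∠PWZ = 47.5° gives WZ at -59.8° from the x-axis; with |WZ| = 29.4, Z = (12.8, -6.04). ∠WZA = 95.4° gives ZA at -144° from the x-axis; with |ZA| = 17.4, A = (-1.35, -16.2). ∠ZAB = 106.0° gives AB at 142° from the x-axis; with |AB| = 18.0, B = (-15.5, -4.99). ∠ABE = 76.5° gives BE at 38.1° from the x-axis; with |BE| = 13.2, E = (-5.07, 3.16). Then |ZE| = |E − Z| = 20.1.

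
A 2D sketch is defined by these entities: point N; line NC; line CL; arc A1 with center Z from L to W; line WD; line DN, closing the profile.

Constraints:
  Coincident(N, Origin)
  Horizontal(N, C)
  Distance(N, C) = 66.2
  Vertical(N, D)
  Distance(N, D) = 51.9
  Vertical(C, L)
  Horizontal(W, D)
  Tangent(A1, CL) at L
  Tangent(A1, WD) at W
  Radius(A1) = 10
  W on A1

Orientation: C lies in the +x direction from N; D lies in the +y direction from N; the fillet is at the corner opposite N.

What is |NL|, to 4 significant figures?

78.35

N is at the origin; N and C share the same y with |NC| = 66.2 and C on the +x side, so C = (66.20, 0.000). N and D share the same x with |ND| = 51.9 and D on the +y side, so D = (0.000, 51.90). The virtual corner opposite N is at (66.20, 51.90). A1 meets CL tangentially, so ZL is at right angles to CL and since A1 is tangent to WD there, ZW ⟂ WD, with radius 10.0, so the center Z sits 10.0 in from both sides at Z = (56.20, 41.90). That places the tangent points at L = (66.20, 41.90) on CL and W = (56.20, 51.90) on WD. Then |NL| = |L − N| = 78.35.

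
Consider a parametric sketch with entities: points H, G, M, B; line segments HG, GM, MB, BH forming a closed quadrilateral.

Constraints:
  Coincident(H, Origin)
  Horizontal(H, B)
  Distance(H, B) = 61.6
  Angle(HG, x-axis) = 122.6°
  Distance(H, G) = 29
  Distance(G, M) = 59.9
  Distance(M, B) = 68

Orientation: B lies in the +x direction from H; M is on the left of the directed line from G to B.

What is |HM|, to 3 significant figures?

68.8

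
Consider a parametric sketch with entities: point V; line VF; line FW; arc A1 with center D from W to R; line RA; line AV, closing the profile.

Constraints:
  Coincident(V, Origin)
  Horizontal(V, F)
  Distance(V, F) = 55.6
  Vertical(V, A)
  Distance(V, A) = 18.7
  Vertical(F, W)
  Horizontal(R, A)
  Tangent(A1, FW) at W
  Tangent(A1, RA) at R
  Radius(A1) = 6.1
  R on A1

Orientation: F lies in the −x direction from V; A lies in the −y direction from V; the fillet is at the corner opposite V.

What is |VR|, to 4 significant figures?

52.91

The virtual corner opposite V is at (-55.60, -18.70). A1 meets FW tangentially, so DW is at right angles to FW and the tangent condition forces DR to be normal to RA, with radius 6.1, so the center D sits 6.1 in from both sides at D = (-49.50, -12.60). That places the tangent points at W = (-55.60, -12.60) on FW and R = (-49.50, -18.70) on RA. Then |VR| = |R − V| = 52.91.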